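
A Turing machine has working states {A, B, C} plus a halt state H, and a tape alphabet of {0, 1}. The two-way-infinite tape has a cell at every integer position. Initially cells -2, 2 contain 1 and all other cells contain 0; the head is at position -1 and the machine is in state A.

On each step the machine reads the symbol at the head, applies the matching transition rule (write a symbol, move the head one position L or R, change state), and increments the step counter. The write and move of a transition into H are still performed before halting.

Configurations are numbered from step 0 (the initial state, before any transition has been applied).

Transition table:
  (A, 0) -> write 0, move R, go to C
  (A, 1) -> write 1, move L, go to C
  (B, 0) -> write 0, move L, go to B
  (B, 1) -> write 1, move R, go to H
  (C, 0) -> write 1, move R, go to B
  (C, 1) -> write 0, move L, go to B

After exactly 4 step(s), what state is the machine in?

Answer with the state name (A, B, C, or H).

Step 1: in state A at pos -1, read 0 -> (A,0)->write 0,move R,goto C. Now: state=C, head=0, tape[-3..3]=0100010 (head:    ^)
Step 2: in state C at pos 0, read 0 -> (C,0)->write 1,move R,goto B. Now: state=B, head=1, tape[-3..3]=0101010 (head:     ^)
Step 3: in state B at pos 1, read 0 -> (B,0)->write 0,move L,goto B. Now: state=B, head=0, tape[-3..3]=0101010 (head:    ^)
Step 4: in state B at pos 0, read 1 -> (B,1)->write 1,move R,goto H. Now: state=H, head=1, tape[-3..3]=0101010 (head:     ^)

Answer: H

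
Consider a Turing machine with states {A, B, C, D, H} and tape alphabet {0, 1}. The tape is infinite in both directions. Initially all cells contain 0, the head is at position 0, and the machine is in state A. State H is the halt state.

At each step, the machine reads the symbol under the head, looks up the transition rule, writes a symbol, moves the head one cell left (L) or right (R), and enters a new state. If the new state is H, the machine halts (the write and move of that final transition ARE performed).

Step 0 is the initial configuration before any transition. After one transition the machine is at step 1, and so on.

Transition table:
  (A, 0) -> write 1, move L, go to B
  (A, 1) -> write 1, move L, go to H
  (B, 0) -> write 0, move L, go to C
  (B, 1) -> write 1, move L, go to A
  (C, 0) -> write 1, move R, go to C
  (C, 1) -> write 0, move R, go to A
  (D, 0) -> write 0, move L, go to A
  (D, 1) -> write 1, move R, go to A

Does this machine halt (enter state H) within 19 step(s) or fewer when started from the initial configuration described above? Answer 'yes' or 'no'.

Answer: yes

Derivation:
Step 1: in state A at pos 0, read 0 -> (A,0)->write 1,move L,goto B. Now: state=B, head=-1, tape[-2..1]=0010 (head:  ^)
Step 2: in state B at pos -1, read 0 -> (B,0)->write 0,move L,goto C. Now: state=C, head=-2, tape[-3..1]=00010 (head:  ^)
Step 3: in state C at pos -2, read 0 -> (C,0)->write 1,move R,goto C. Now: state=C, head=-1, tape[-3..1]=01010 (head:   ^)
Step 4: in state C at pos -1, read 0 -> (C,0)->write 1,move R,goto C. Now: state=C, head=0, tape[-3..1]=01110 (head:    ^)
Step 5: in state C at pos 0, read 1 -> (C,1)->write 0,move R,goto A. Now: state=A, head=1, tape[-3..2]=011000 (head:     ^)
Step 6: in state A at pos 1, read 0 -> (A,0)->write 1,move L,goto B. Now: state=B, head=0, tape[-3..2]=011010 (head:    ^)
Step 7: in state B at pos 0, read 0 -> (B,0)->write 0,move L,goto C. Now: state=C, head=-1, tape[-3..2]=011010 (head:   ^)
Step 8: in state C at pos -1, read 1 -> (C,1)->write 0,move R,goto A. Now: state=A, head=0, tape[-3..2]=010010 (head:    ^)
Step 9: in state A at pos 0, read 0 -> (A,0)->write 1,move L,goto B. Now: state=B, head=-1, tape[-3..2]=010110 (head:   ^)
Step 10: in state B at pos -1, read 0 -> (B,0)->write 0,move L,goto C. Now: state=C, head=-2, tape[-3..2]=010110 (head:  ^)
Step 11: in state C at pos -2, read 1 -> (C,1)->write 0,move R,goto A. Now: state=A, head=-1, tape[-3..2]=000110 (head:   ^)
Step 12: in state A at pos -1, read 0 -> (A,0)->write 1,move L,goto B. Now: state=B, head=-2, tape[-3..2]=001110 (head:  ^)
Step 13: in state B at pos -2, read 0 -> (B,0)->write 0,move L,goto C. Now: state=C, head=-3, tape[-4..2]=0001110 (head:  ^)
Step 14: in state C at pos -3, read 0 -> (C,0)->write 1,move R,goto C. Now: state=C, head=-2, tape[-4..2]=0101110 (head:   ^)
Step 15: in state C at pos -2, read 0 -> (C,0)->write 1,move R,goto C. Now: state=C, head=-1, tape[-4..2]=0111110 (head:    ^)
Step 16: in state C at pos -1, read 1 -> (C,1)->write 0,move R,goto A. Now: state=A, head=0, tape[-4..2]=0110110 (head:     ^)
Step 17: in state A at pos 0, read 1 -> (A,1)->write 1,move L,goto H. Now: state=H, head=-1, tape[-4..2]=0110110 (head:    ^)
State H reached at step 17; 17 <= 19 -> yes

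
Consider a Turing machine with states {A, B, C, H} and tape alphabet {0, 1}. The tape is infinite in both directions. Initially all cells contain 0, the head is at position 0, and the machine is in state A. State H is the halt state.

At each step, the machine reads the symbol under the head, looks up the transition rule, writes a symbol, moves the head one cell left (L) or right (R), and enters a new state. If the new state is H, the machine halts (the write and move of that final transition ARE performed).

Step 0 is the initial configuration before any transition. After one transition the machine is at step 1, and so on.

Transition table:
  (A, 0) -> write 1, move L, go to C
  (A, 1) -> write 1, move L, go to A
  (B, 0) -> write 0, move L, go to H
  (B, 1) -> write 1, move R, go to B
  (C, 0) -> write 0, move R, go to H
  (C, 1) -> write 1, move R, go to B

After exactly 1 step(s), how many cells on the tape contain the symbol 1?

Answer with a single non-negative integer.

Step 1: in state A at pos 0, read 0 -> (A,0)->write 1,move L,goto C. Now: state=C, head=-1, tape[-2..1]=0010 (head:  ^)
Cells containing 1 after step 1: {0} -> 1 cell(s)

Answer: 1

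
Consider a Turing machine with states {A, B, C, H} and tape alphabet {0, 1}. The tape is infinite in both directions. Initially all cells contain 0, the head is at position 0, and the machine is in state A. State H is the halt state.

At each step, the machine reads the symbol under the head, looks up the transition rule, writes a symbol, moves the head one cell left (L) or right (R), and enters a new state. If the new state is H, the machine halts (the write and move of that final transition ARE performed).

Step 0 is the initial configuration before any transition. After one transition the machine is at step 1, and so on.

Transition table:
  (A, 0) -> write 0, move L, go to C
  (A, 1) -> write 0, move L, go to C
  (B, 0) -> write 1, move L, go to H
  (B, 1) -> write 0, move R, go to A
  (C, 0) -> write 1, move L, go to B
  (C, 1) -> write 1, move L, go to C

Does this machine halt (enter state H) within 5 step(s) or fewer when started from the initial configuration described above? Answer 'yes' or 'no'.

Step 1: in state A at pos 0, read 0 -> (A,0)->write 0,move L,goto C. Now: state=C, head=-1, tape[-2..1]=0000 (head:  ^)
Step 2: in state C at pos -1, read 0 -> (C,0)->write 1,move L,goto B. Now: state=B, head=-2, tape[-3..1]=00100 (head:  ^)
Step 3: in state B at pos -2, read 0 -> (B,0)->write 1,move L,goto H. Now: state=H, head=-3, tape[-4..1]=001100 (head:  ^)
State H reached at step 3; 3 <= 5 -> yes

Answer: yes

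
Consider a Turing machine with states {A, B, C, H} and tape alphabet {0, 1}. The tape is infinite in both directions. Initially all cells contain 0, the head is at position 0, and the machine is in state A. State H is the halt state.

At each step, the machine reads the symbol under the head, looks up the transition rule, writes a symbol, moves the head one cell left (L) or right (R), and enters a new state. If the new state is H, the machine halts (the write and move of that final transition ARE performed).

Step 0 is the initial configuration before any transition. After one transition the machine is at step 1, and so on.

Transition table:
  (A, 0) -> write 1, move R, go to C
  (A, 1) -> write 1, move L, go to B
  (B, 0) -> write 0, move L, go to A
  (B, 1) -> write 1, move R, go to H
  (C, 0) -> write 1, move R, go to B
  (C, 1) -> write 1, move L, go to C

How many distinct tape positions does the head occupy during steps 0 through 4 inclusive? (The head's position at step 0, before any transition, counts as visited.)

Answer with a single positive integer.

Answer: 3

Derivation:
Step 1: in state A at pos 0, read 0 -> (A,0)->write 1,move R,goto C. Now: state=C, head=1, tape[-1..2]=0100 (head:   ^)
Step 2: in state C at pos 1, read 0 -> (C,0)->write 1,move R,goto B. Now: state=B, head=2, tape[-1..3]=01100 (head:    ^)
Step 3: in state B at pos 2, read 0 -> (B,0)->write 0,move L,goto A. Now: state=A, head=1, tape[-1..3]=01100 (head:   ^)
Step 4: in state A at pos 1, read 1 -> (A,1)->write 1,move L,goto B. Now: state=B, head=0, tape[-1..3]=01100 (head:  ^)
Head positions at steps 0..4: starting at 0, distinct positions visited = {0, 1, 2} -> 3 position(s)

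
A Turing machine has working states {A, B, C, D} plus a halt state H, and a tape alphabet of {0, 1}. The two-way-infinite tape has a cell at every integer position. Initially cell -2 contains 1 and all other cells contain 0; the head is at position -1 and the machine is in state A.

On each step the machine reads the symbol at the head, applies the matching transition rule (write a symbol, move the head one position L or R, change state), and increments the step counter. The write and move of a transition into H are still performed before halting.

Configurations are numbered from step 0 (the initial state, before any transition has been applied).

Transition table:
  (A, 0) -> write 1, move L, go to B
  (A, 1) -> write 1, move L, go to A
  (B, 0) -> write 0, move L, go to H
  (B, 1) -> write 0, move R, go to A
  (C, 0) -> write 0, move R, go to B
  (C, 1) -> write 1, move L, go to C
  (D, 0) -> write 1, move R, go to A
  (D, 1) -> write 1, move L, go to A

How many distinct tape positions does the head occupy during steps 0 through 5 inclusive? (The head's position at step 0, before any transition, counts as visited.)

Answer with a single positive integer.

Answer: 4

Derivation:
Step 1: in state A at pos -1, read 0 -> (A,0)->write 1,move L,goto B. Now: state=B, head=-2, tape[-3..0]=0110 (head:  ^)
Step 2: in state B at pos -2, read 1 -> (B,1)->write 0,move R,goto A. Now: state=A, head=-1, tape[-3..0]=0010 (head:   ^)
Step 3: in state A at pos -1, read 1 -> (A,1)->write 1,move L,goto A. Now: state=A, head=-2, tape[-3..0]=0010 (head:  ^)
Step 4: in state A at pos -2, read 0 -> (A,0)->write 1,move L,goto B. Now: state=B, head=-3, tape[-4..0]=00110 (head:  ^)
Step 5: in state B at pos -3, read 0 -> (B,0)->write 0,move L,goto H. Now: state=H, head=-4, tape[-5..0]=000110 (head:  ^)
Head positions at steps 0..5: starting at -1, distinct positions visited = {-4, -3, -2, -1} -> 4 position(s)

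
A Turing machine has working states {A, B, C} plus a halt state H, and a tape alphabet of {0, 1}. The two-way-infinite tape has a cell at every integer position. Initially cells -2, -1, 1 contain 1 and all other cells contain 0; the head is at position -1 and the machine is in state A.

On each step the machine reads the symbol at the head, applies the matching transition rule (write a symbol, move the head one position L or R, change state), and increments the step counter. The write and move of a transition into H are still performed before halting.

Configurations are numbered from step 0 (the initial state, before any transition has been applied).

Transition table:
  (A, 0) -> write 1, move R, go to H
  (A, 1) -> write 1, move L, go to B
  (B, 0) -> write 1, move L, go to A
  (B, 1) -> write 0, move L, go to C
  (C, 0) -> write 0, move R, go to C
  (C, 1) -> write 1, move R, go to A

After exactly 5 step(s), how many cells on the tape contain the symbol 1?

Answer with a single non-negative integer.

Answer: 2

Derivation:
Step 1: in state A at pos -1, read 1 -> (A,1)->write 1,move L,goto B. Now: state=B, head=-2, tape[-3..2]=011010 (head:  ^)
Step 2: in state B at pos -2, read 1 -> (B,1)->write 0,move L,goto C. Now: state=C, head=-3, tape[-4..2]=0001010 (head:  ^)
Step 3: in state C at pos -3, read 0 -> (C,0)->write 0,move R,goto C. Now: state=C, head=-2, tape[-4..2]=0001010 (head:   ^)
Step 4: in state C at pos -2, read 0 -> (C,0)->write 0,move R,goto C. Now: state=C, head=-1, tape[-4..2]=0001010 (head:    ^)
Step 5: in state C at pos -1, read 1 -> (C,1)->write 1,move R,goto A. Now: state=A, head=0, tape[-4..2]=0001010 (head:     ^)
Cells containing 1 after step 5: {-1, 1} -> 2 cell(s)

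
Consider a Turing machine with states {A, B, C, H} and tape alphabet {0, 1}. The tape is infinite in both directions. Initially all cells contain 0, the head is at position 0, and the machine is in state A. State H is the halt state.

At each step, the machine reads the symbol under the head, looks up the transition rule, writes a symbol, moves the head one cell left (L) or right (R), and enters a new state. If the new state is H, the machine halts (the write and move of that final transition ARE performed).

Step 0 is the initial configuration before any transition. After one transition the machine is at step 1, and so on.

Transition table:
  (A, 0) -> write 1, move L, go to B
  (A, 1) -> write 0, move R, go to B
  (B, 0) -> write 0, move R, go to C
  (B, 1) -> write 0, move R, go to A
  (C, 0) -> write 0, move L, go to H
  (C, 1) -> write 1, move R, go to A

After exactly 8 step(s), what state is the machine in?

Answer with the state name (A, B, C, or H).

Answer: H

Derivation:
Step 1: in state A at pos 0, read 0 -> (A,0)->write 1,move L,goto B. Now: state=B, head=-1, tape[-2..1]=0010 (head:  ^)
Step 2: in state B at pos -1, read 0 -> (B,0)->write 0,move R,goto C. Now: state=C, head=0, tape[-2..1]=0010 (head:   ^)
Step 3: in state C at pos 0, read 1 -> (C,1)->write 1,move R,goto A. Now: state=A, head=1, tape[-2..2]=00100 (head:    ^)
Step 4: in state A at pos 1, read 0 -> (A,0)->write 1,move L,goto B. Now: state=B, head=0, tape[-2..2]=00110 (head:   ^)
Step 5: in state B at pos 0, read 1 -> (B,1)->write 0,move R,goto A. Now: state=A, head=1, tape[-2..2]=00010 (head:    ^)
Step 6: in state A at pos 1, read 1 -> (A,1)->write 0,move R,goto B. Now: state=B, head=2, tape[-2..3]=000000 (head:     ^)
Step 7: in state B at pos 2, read 0 -> (B,0)->write 0,move R,goto C. Now: state=C, head=3, tape[-2..4]=0000000 (head:      ^)
Step 8: in state C at pos 3, read 0 -> (C,0)->write 0,move L,goto H. Now: state=H, head=2, tape[-2..4]=0000000 (head:     ^)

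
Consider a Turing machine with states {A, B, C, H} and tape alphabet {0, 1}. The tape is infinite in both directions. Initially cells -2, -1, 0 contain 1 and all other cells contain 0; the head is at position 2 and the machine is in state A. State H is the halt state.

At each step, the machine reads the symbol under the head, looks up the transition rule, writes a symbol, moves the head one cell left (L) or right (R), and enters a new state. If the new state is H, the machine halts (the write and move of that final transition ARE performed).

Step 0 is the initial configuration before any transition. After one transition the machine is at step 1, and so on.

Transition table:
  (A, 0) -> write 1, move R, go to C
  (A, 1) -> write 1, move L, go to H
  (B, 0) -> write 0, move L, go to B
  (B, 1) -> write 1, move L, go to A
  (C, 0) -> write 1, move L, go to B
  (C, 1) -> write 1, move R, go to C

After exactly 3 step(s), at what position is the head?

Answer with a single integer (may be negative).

Answer: 1

Derivation:
Step 1: in state A at pos 2, read 0 -> (A,0)->write 1,move R,goto C. Now: state=C, head=3, tape[-3..4]=01110100 (head:       ^)
Step 2: in state C at pos 3, read 0 -> (C,0)->write 1,move L,goto B. Now: state=B, head=2, tape[-3..4]=01110110 (head:      ^)
Step 3: in state B at pos 2, read 1 -> (B,1)->write 1,move L,goto A. Now: state=A, head=1, tape[-3..4]=01110110 (head:     ^)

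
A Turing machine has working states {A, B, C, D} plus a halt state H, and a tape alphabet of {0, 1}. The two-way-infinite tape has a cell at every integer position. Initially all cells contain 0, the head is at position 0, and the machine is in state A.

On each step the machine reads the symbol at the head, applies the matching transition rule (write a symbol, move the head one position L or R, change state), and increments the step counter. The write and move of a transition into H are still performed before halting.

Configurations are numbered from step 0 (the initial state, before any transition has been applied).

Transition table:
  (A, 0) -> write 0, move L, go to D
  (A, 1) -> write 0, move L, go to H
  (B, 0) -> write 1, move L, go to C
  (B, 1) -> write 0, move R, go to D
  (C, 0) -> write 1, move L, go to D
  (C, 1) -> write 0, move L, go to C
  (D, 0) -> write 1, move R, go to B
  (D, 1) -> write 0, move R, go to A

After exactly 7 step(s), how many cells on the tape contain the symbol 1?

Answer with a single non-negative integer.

Answer: 2

Derivation:
Step 1: in state A at pos 0, read 0 -> (A,0)->write 0,move L,goto D. Now: state=D, head=-1, tape[-2..1]=0000 (head:  ^)
Step 2: in state D at pos -1, read 0 -> (D,0)->write 1,move R,goto B. Now: state=B, head=0, tape[-2..1]=0100 (head:   ^)
Step 3: in state B at pos 0, read 0 -> (B,0)->write 1,move L,goto C. Now: state=C, head=-1, tape[-2..1]=0110 (head:  ^)
Step 4: in state C at pos -1, read 1 -> (C,1)->write 0,move L,goto C. Now: state=C, head=-2, tape[-3..1]=00010 (head:  ^)
Step 5: in state C at pos -2, read 0 -> (C,0)->write 1,move L,goto D. Now: state=D, head=-3, tape[-4..1]=001010 (head:  ^)
Step 6: in state D at pos -3, read 0 -> (D,0)->write 1,move R,goto B. Now: state=B, head=-2, tape[-4..1]=011010 (head:   ^)
Step 7: in state B at pos -2, read 1 -> (B,1)->write 0,move R,goto D. Now: state=D, head=-1, tape[-4..1]=010010 (head:    ^)
Cells containing 1 after step 7: {-3, 0} -> 2 cell(s)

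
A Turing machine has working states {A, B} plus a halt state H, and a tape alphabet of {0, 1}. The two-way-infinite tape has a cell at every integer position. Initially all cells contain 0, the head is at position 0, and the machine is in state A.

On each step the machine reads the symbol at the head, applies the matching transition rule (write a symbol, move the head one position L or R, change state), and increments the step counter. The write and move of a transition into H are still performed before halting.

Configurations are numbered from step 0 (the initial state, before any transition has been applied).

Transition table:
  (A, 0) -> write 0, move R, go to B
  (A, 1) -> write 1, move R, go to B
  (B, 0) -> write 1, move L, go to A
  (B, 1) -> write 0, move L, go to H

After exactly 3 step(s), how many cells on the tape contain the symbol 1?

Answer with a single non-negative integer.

Answer: 1

Derivation:
Step 1: in state A at pos 0, read 0 -> (A,0)->write 0,move R,goto B. Now: state=B, head=1, tape[-1..2]=0000 (head:   ^)
Step 2: in state B at pos 1, read 0 -> (B,0)->write 1,move L,goto A. Now: state=A, head=0, tape[-1..2]=0010 (head:  ^)
Step 3: in state A at pos 0, read 0 -> (A,0)->write 0,move R,goto B. Now: state=B, head=1, tape[-1..2]=0010 (head:   ^)
Cells containing 1 after step 3: {1} -> 1 cell(s)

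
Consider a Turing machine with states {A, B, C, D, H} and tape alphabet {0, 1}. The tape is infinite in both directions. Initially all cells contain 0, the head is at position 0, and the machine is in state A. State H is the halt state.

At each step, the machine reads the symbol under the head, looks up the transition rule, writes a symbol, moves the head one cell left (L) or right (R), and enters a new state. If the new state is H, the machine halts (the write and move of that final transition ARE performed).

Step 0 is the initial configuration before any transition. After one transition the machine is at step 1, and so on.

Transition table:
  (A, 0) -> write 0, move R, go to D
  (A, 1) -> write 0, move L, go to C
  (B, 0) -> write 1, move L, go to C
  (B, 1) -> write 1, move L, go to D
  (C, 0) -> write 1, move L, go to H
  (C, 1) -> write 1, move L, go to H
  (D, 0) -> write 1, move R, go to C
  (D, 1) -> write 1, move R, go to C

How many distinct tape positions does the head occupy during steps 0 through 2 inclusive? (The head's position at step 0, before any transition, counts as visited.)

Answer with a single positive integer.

Answer: 3

Derivation:
Step 1: in state A at pos 0, read 0 -> (A,0)->write 0,move R,goto D. Now: state=D, head=1, tape[-1..2]=0000 (head:   ^)
Step 2: in state D at pos 1, read 0 -> (D,0)->write 1,move R,goto C. Now: state=C, head=2, tape[-1..3]=00100 (head:    ^)
Head positions at steps 0..2: starting at 0, distinct positions visited = {0, 1, 2} -> 3 position(s)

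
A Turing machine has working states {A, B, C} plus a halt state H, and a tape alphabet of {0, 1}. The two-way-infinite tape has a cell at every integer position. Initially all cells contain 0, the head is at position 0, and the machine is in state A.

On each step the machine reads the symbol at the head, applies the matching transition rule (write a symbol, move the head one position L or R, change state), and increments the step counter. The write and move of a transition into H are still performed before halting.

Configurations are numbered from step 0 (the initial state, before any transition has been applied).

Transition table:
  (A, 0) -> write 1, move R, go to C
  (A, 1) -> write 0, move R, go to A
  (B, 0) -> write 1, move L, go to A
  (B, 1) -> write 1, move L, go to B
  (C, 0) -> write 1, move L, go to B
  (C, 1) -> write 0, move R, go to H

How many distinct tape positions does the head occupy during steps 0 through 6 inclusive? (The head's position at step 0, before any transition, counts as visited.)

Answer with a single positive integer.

Step 1: in state A at pos 0, read 0 -> (A,0)->write 1,move R,goto C. Now: state=C, head=1, tape[-1..2]=0100 (head:   ^)
Step 2: in state C at pos 1, read 0 -> (C,0)->write 1,move L,goto B. Now: state=B, head=0, tape[-1..2]=0110 (head:  ^)
Step 3: in state B at pos 0, read 1 -> (B,1)->write 1,move L,goto B. Now: state=B, head=-1, tape[-2..2]=00110 (head:  ^)
Step 4: in state B at pos -1, read 0 -> (B,0)->write 1,move L,goto A. Now: state=A, head=-2, tape[-3..2]=001110 (head:  ^)
Step 5: in state A at pos -2, read 0 -> (A,0)->write 1,move R,goto C. Now: state=C, head=-1, tape[-3..2]=011110 (head:   ^)
Step 6: in state C at pos -1, read 1 -> (C,1)->write 0,move R,goto H. Now: state=H, head=0, tape[-3..2]=010110 (head:    ^)
Head positions at steps 0..6: starting at 0, distinct positions visited = {-2, -1, 0, 1} -> 4 position(s)

Answer: 4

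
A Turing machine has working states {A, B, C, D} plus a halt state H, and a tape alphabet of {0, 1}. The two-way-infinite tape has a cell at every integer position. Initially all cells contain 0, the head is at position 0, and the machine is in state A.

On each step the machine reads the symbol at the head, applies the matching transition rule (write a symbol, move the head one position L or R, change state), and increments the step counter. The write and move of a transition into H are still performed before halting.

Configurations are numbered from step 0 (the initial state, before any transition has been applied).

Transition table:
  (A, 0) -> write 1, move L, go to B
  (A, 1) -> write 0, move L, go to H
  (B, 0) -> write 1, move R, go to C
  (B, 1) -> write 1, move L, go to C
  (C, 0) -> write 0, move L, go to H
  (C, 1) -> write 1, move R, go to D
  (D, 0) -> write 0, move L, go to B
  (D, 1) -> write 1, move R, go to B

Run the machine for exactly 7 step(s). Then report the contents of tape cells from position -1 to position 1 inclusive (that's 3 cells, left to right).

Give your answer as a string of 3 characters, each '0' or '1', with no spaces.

Answer: 110

Derivation:
Step 1: in state A at pos 0, read 0 -> (A,0)->write 1,move L,goto B. Now: state=B, head=-1, tape[-2..1]=0010 (head:  ^)
Step 2: in state B at pos -1, read 0 -> (B,0)->write 1,move R,goto C. Now: state=C, head=0, tape[-2..1]=0110 (head:   ^)
Step 3: in state C at pos 0, read 1 -> (C,1)->write 1,move R,goto D. Now: state=D, head=1, tape[-2..2]=01100 (head:    ^)
Step 4: in state D at pos 1, read 0 -> (D,0)->write 0,move L,goto B. Now: state=B, head=0, tape[-2..2]=01100 (head:   ^)
Step 5: in state B at pos 0, read 1 -> (B,1)->write 1,move L,goto C. Now: state=C, head=-1, tape[-2..2]=01100 (head:  ^)
Step 6: in state C at pos -1, read 1 -> (C,1)->write 1,move R,goto D. Now: state=D, head=0, tape[-2..2]=01100 (head:   ^)
Step 7: in state D at pos 0, read 1 -> (D,1)->write 1,move R,goto B. Now: state=B, head=1, tape[-2..2]=01100 (head:    ^)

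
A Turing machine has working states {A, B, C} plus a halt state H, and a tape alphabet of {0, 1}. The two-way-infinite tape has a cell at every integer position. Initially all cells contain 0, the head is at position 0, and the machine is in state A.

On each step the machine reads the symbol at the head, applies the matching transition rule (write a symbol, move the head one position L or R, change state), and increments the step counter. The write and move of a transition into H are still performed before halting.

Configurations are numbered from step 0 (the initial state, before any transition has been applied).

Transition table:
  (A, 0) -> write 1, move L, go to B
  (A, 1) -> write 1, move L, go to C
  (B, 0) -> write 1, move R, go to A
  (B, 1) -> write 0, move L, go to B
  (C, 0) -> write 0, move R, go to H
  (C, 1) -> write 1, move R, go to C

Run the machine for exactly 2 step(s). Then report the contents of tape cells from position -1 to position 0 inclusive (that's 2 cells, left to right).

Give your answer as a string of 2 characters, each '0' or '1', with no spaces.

Answer: 11

Derivation:
Step 1: in state A at pos 0, read 0 -> (A,0)->write 1,move L,goto B. Now: state=B, head=-1, tape[-2..1]=0010 (head:  ^)
Step 2: in state B at pos -1, read 0 -> (B,0)->write 1,move R,goto A. Now: state=A, head=0, tape[-2..1]=0110 (head:   ^)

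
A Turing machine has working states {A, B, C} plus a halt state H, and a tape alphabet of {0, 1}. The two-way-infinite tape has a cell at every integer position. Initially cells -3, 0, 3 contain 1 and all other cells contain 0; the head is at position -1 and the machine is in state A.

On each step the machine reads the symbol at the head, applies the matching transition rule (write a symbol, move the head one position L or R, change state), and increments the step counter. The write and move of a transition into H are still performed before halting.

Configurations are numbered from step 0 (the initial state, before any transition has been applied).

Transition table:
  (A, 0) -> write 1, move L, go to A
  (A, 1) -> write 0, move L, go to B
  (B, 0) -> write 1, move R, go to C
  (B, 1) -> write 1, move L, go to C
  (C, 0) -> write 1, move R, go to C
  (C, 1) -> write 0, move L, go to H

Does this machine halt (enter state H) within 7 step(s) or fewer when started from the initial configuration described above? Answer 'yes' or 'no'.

Answer: yes

Derivation:
Step 1: in state A at pos -1, read 0 -> (A,0)->write 1,move L,goto A. Now: state=A, head=-2, tape[-4..4]=010110010 (head:   ^)
Step 2: in state A at pos -2, read 0 -> (A,0)->write 1,move L,goto A. Now: state=A, head=-3, tape[-4..4]=011110010 (head:  ^)
Step 3: in state A at pos -3, read 1 -> (A,1)->write 0,move L,goto B. Now: state=B, head=-4, tape[-5..4]=0001110010 (head:  ^)
Step 4: in state B at pos -4, read 0 -> (B,0)->write 1,move R,goto C. Now: state=C, head=-3, tape[-5..4]=0101110010 (head:   ^)
Step 5: in state C at pos -3, read 0 -> (C,0)->write 1,move R,goto C. Now: state=C, head=-2, tape[-5..4]=0111110010 (head:    ^)
Step 6: in state C at pos -2, read 1 -> (C,1)->write 0,move L,goto H. Now: state=H, head=-3, tape[-5..4]=0110110010 (head:   ^)
State H reached at step 6; 6 <= 7 -> yes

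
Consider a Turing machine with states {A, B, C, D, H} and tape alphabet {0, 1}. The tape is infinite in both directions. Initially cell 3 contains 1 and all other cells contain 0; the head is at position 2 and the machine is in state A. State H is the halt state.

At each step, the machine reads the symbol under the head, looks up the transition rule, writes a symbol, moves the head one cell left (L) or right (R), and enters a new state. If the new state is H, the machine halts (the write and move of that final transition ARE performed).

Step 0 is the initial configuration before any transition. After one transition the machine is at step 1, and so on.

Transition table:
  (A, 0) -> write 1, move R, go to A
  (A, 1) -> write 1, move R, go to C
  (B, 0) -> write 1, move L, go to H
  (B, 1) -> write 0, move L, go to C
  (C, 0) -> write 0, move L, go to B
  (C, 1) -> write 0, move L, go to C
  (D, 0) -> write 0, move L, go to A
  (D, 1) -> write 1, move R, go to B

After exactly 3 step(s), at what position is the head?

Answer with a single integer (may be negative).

Answer: 3

Derivation:
Step 1: in state A at pos 2, read 0 -> (A,0)->write 1,move R,goto A. Now: state=A, head=3, tape[1..4]=0110 (head:   ^)
Step 2: in state A at pos 3, read 1 -> (A,1)->write 1,move R,goto C. Now: state=C, head=4, tape[1..5]=01100 (head:    ^)
Step 3: in state C at pos 4, read 0 -> (C,0)->write 0,move L,goto B. Now: state=B, head=3, tape[1..5]=01100 (head:   ^)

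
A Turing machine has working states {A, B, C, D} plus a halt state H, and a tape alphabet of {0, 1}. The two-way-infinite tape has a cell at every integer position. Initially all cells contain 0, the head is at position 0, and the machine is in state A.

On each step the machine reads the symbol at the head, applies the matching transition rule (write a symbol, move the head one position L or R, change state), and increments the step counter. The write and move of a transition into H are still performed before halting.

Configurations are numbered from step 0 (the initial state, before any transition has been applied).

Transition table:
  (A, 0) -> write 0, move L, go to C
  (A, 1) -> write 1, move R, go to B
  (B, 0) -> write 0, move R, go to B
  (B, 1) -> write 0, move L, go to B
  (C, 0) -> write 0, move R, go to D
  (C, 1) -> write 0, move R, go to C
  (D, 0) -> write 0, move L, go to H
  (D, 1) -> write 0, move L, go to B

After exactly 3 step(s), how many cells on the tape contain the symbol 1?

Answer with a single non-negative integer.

Step 1: in state A at pos 0, read 0 -> (A,0)->write 0,move L,goto C. Now: state=C, head=-1, tape[-2..1]=0000 (head:  ^)
Step 2: in state C at pos -1, read 0 -> (C,0)->write 0,move R,goto D. Now: state=D, head=0, tape[-2..1]=0000 (head:   ^)
Step 3: in state D at pos 0, read 0 -> (D,0)->write 0,move L,goto H. Now: state=H, head=-1, tape[-2..1]=0000 (head:  ^)
No cell contains 1 after step 3 -> 0 cell(s)

Answer: 0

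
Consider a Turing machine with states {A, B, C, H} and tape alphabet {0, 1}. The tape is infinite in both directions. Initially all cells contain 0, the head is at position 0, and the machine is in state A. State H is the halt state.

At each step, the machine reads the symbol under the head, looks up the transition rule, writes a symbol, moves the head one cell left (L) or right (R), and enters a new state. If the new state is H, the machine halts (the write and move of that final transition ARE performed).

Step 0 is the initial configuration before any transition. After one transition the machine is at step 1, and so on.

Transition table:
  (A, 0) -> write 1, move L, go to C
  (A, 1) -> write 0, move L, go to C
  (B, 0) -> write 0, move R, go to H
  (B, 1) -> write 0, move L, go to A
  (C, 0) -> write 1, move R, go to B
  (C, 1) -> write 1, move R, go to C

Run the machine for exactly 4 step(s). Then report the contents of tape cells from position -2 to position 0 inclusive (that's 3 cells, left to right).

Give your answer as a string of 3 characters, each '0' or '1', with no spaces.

Answer: 000

Derivation:
Step 1: in state A at pos 0, read 0 -> (A,0)->write 1,move L,goto C. Now: state=C, head=-1, tape[-2..1]=0010 (head:  ^)
Step 2: in state C at pos -1, read 0 -> (C,0)->write 1,move R,goto B. Now: state=B, head=0, tape[-2..1]=0110 (head:   ^)
Step 3: in state B at pos 0, read 1 -> (B,1)->write 0,move L,goto A. Now: state=A, head=-1, tape[-2..1]=0100 (head:  ^)
Step 4: in state A at pos -1, read 1 -> (A,1)->write 0,move L,goto C. Now: state=C, head=-2, tape[-3..1]=00000 (head:  ^)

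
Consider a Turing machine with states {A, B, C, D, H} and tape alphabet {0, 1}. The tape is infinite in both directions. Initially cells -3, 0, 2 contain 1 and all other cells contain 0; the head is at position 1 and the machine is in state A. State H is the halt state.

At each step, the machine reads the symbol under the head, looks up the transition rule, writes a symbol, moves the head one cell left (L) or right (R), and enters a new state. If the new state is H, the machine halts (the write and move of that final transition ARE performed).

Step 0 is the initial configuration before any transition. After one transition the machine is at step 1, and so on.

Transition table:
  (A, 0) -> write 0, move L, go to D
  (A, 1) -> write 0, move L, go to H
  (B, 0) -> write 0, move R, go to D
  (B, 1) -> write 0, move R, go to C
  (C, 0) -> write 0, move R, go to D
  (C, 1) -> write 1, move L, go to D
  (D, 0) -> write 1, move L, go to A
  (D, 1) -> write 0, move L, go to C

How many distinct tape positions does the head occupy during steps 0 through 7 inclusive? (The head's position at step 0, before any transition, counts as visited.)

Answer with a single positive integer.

Step 1: in state A at pos 1, read 0 -> (A,0)->write 0,move L,goto D. Now: state=D, head=0, tape[-4..3]=01001010 (head:     ^)
Step 2: in state D at pos 0, read 1 -> (D,1)->write 0,move L,goto C. Now: state=C, head=-1, tape[-4..3]=01000010 (head:    ^)
Step 3: in state C at pos -1, read 0 -> (C,0)->write 0,move R,goto D. Now: state=D, head=0, tape[-4..3]=01000010 (head:     ^)
Step 4: in state D at pos 0, read 0 -> (D,0)->write 1,move L,goto A. Now: state=A, head=-1, tape[-4..3]=01001010 (head:    ^)
Step 5: in state A at pos -1, read 0 -> (A,0)->write 0,move L,goto D. Now: state=D, head=-2, tape[-4..3]=01001010 (head:   ^)
Step 6: in state D at pos -2, read 0 -> (D,0)->write 1,move L,goto A. Now: state=A, head=-3, tape[-4..3]=01101010 (head:  ^)
Step 7: in state A at pos -3, read 1 -> (A,1)->write 0,move L,goto H. Now: state=H, head=-4, tape[-5..3]=000101010 (head:  ^)
Head positions at steps 0..7: starting at 1, distinct positions visited = {-4, -3, -2, -1, 0, 1} -> 6 position(s)

Answer: 6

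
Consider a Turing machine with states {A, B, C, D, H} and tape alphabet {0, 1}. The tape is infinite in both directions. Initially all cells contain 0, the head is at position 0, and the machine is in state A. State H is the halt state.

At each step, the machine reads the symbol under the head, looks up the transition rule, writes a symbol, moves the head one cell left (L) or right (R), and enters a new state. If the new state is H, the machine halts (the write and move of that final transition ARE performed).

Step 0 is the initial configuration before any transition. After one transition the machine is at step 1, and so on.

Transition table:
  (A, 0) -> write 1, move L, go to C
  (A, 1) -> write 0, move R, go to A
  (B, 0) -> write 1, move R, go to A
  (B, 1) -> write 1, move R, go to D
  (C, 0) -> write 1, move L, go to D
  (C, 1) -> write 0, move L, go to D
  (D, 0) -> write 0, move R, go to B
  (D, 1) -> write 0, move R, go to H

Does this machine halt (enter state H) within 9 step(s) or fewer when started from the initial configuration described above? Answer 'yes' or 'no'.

Step 1: in state A at pos 0, read 0 -> (A,0)->write 1,move L,goto C. Now: state=C, head=-1, tape[-2..1]=0010 (head:  ^)
Step 2: in state C at pos -1, read 0 -> (C,0)->write 1,move L,goto D. Now: state=D, head=-2, tape[-3..1]=00110 (head:  ^)
Step 3: in state D at pos -2, read 0 -> (D,0)->write 0,move R,goto B. Now: state=B, head=-1, tape[-3..1]=00110 (head:   ^)
Step 4: in state B at pos -1, read 1 -> (B,1)->write 1,move R,goto D. Now: state=D, head=0, tape[-3..1]=00110 (head:    ^)
Step 5: in state D at pos 0, read 1 -> (D,1)->write 0,move R,goto H. Now: state=H, head=1, tape[-3..2]=001000 (head:     ^)
State H reached at step 5; 5 <= 9 -> yes

Answer: yes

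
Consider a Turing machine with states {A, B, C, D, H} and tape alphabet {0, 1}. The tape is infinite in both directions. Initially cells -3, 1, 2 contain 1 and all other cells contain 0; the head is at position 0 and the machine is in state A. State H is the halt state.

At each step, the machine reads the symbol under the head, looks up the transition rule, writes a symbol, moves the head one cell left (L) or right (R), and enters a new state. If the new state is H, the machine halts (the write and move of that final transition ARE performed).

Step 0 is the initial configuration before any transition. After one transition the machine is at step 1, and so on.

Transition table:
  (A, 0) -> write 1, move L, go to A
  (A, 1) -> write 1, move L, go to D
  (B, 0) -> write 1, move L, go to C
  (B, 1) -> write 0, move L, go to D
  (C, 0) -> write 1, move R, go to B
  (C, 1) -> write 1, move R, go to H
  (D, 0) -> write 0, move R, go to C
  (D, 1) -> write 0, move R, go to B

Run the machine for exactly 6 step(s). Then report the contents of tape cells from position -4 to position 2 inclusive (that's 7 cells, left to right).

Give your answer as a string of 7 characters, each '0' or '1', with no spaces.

Step 1: in state A at pos 0, read 0 -> (A,0)->write 1,move L,goto A. Now: state=A, head=-1, tape[-4..3]=01001110 (head:    ^)
Step 2: in state A at pos -1, read 0 -> (A,0)->write 1,move L,goto A. Now: state=A, head=-2, tape[-4..3]=01011110 (head:   ^)
Step 3: in state A at pos -2, read 0 -> (A,0)->write 1,move L,goto A. Now: state=A, head=-3, tape[-4..3]=01111110 (head:  ^)
Step 4: in state A at pos -3, read 1 -> (A,1)->write 1,move L,goto D. Now: state=D, head=-4, tape[-5..3]=001111110 (head:  ^)
Step 5: in state D at pos -4, read 0 -> (D,0)->write 0,move R,goto C. Now: state=C, head=-3, tape[-5..3]=001111110 (head:   ^)
Step 6: in state C at pos -3, read 1 -> (C,1)->write 1,move R,goto H. Now: state=H, head=-2, tape[-5..3]=001111110 (head:    ^)

Answer: 0111111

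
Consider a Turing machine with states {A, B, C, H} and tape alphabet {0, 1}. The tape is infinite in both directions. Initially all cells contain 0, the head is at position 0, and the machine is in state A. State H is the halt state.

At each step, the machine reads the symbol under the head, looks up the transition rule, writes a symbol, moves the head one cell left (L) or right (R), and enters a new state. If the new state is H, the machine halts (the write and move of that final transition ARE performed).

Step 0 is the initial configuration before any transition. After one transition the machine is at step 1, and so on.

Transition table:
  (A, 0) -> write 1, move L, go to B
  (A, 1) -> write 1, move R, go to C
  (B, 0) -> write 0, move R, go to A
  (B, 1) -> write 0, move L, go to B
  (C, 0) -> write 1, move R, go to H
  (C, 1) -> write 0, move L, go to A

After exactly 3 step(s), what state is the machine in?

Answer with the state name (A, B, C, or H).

Answer: C

Derivation:
Step 1: in state A at pos 0, read 0 -> (A,0)->write 1,move L,goto B. Now: state=B, head=-1, tape[-2..1]=0010 (head:  ^)
Step 2: in state B at pos -1, read 0 -> (B,0)->write 0,move R,goto A. Now: state=A, head=0, tape[-2..1]=0010 (head:   ^)
Step 3: in state A at pos 0, read 1 -> (A,1)->write 1,move R,goto C. Now: state=C, head=1, tape[-2..2]=00100 (head:    ^)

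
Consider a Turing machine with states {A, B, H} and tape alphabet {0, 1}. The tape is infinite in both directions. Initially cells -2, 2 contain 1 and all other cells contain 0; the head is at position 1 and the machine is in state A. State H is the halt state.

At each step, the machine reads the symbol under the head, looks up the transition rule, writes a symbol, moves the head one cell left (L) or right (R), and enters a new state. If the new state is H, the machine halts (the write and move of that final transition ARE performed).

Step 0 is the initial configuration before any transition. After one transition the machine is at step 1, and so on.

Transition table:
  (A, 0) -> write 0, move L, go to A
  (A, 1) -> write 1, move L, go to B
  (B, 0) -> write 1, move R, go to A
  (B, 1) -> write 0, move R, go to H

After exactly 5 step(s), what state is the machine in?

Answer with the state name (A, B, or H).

Step 1: in state A at pos 1, read 0 -> (A,0)->write 0,move L,goto A. Now: state=A, head=0, tape[-3..3]=0100010 (head:    ^)
Step 2: in state A at pos 0, read 0 -> (A,0)->write 0,move L,goto A. Now: state=A, head=-1, tape[-3..3]=0100010 (head:   ^)
Step 3: in state A at pos -1, read 0 -> (A,0)->write 0,move L,goto A. Now: state=A, head=-2, tape[-3..3]=0100010 (head:  ^)
Step 4: in state A at pos -2, read 1 -> (A,1)->write 1,move L,goto B. Now: state=B, head=-3, tape[-4..3]=00100010 (head:  ^)
Step 5: in state B at pos -3, read 0 -> (B,0)->write 1,move R,goto A. Now: state=A, head=-2, tape[-4..3]=01100010 (head:   ^)

Answer: A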